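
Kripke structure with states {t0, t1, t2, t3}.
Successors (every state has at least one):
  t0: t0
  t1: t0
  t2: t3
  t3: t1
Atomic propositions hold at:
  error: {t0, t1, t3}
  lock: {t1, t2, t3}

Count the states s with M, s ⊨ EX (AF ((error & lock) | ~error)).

Sat(error & lock) = {t1, t3}
Sat(~error) = {t2}
Sat((error & lock) | ~error) = {t1, t2, t3}
AF ((error & lock) | ~error): least fixpoint, start Z0 = {t1, t2, t3}, add states with every successor in Z. Already a fixed point.
Sat(AF ((error & lock) | ~error)) = {t1, t2, t3}
Sat(EX (AF ((error & lock) | ~error))) = {s : some successor in {t1, t2, t3}} = {t2, t3}
|Sat(EX (AF ((error & lock) | ~error)))| = |{t2, t3}| = 2.

2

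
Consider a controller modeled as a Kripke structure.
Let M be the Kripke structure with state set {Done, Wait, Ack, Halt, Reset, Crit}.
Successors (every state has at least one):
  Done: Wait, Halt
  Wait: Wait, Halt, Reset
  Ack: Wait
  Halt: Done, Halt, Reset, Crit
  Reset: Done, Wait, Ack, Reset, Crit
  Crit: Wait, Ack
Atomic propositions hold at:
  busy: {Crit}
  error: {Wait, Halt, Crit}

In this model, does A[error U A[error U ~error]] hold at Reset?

Yes

Sat(~error) = {Done, Ack, Reset}
A[error U ~error]: least fixpoint, start Z0 = Sat(~error) = {Done, Ack, Reset}, add states in Sat(error) with every successor in Z. Already a fixed point.
Sat(A[error U ~error]) = {Done, Ack, Reset}
A[error U A[error U ~error]]: least fixpoint, start Z0 = Sat(A[error U ~error]) = {Done, Ack, Reset}, add states in Sat(error) with every successor in Z. Already a fixed point.
Sat(A[error U A[error U ~error]]) = {Done, Ack, Reset}
Reset ∈ Sat(A[error U A[error U ~error]]) = {Done, Ack, Reset}, so the formula holds at Reset.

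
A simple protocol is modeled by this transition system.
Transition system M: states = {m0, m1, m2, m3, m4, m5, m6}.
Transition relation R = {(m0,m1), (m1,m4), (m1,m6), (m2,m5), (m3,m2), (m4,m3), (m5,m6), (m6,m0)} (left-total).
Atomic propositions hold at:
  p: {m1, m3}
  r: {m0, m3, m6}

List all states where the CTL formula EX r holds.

{m1, m4, m5, m6}

Sat(EX r) = {s : some successor in {m0, m3, m6}} = {m1, m4, m5, m6}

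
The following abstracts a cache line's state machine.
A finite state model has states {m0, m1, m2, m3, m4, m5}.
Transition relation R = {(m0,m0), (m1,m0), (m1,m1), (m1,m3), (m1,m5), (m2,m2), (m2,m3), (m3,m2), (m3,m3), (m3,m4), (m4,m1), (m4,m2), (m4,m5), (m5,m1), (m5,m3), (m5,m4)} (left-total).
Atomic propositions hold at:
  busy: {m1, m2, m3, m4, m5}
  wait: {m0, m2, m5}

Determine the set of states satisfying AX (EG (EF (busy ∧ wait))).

{m2, m3, m4, m5}

Sat(busy ∧ wait) = {m2, m5}
EF (busy ∧ wait): least fixpoint, start Z0 = {m2, m5}, add states with some successor in Z. Z1 = {m1, m2, m3, m4, m5}; fixed.
Sat(EF (busy ∧ wait)) = {m1, m2, m3, m4, m5}
EG (EF (busy ∧ wait)): greatest fixpoint, start Z0 = {m1, m2, m3, m4, m5}, keep only states in Sat with some successor in Z. Already a fixed point.
Sat(EG (EF (busy ∧ wait))) = {m1, m2, m3, m4, m5}
Sat(AX (EG (EF (busy ∧ wait)))) = {s : every successor in {m1, m2, m3, m4, m5}} = {m2, m3, m4, m5}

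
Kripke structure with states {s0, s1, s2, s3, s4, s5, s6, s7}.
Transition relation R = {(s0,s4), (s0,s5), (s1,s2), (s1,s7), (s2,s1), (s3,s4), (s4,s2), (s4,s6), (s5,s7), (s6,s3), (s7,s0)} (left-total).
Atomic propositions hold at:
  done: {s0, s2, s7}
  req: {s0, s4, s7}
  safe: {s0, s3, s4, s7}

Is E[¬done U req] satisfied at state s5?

Yes

Sat(¬done) = {s1, s3, s4, s5, s6}
E[¬done U req]: least fixpoint, start Z0 = Sat(req) = {s0, s4, s7}, add states in Sat(¬done) with some successor in Z. Z1 = {s0, s1, s3, s4, s5, s7}; Z2 = {s0, s1, s3, s4, s5, s6, s7}; fixed.
Sat(E[¬done U req]) = {s0, s1, s3, s4, s5, s6, s7}
s5 ∈ Sat(E[¬done U req]) = {s0, s1, s3, s4, s5, s6, s7}, so the formula holds at s5.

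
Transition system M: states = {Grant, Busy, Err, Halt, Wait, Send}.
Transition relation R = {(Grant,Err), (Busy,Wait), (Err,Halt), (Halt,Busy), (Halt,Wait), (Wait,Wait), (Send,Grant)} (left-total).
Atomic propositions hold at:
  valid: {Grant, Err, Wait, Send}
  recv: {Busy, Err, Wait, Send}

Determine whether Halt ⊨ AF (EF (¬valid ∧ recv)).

Yes

Sat(¬valid) = {Busy, Halt}
Sat(¬valid ∧ recv) = {Busy}
EF (¬valid ∧ recv): least fixpoint, start Z0 = {Busy}, add states with some successor in Z. Z1 = {Busy, Halt}; Z2 = {Busy, Err, Halt}; Z3 = {Grant, Busy, Err, Halt}; Z4 = {Grant, Busy, Err, Halt, Send}; fixed.
Sat(EF (¬valid ∧ recv)) = {Grant, Busy, Err, Halt, Send}
AF (EF (¬valid ∧ recv)): least fixpoint, start Z0 = {Grant, Busy, Err, Halt, Send}, add states with every successor in Z. Already a fixed point.
Sat(AF (EF (¬valid ∧ recv))) = {Grant, Busy, Err, Halt, Send}
Halt ∈ Sat(AF (EF (¬valid ∧ recv))) = {Grant, Busy, Err, Halt, Send}, so the formula holds at Halt.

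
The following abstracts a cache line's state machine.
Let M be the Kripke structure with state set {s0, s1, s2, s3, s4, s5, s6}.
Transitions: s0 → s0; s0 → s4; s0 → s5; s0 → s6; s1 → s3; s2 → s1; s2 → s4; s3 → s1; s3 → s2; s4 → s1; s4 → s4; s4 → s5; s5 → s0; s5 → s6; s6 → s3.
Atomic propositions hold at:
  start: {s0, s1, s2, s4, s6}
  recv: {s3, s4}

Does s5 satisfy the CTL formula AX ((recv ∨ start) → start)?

Yes

Sat(recv ∨ start) = {s0, s1, s2, s3, s4, s6}
Sat((recv ∨ start) → start) = {s0, s1, s2, s4, s5, s6}
Sat(AX ((recv ∨ start) → start)) = {s : every successor in {s0, s1, s2, s4, s5, s6}} = {s0, s2, s3, s4, s5}
s5 ∈ Sat(AX ((recv ∨ start) → start)) = {s0, s2, s3, s4, s5}, so the formula holds at s5.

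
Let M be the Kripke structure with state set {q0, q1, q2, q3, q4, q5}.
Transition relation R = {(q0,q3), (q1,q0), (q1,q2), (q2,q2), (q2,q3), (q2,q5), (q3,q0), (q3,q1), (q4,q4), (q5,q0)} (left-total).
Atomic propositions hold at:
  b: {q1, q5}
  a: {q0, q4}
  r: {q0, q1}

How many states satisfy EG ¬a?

Sat(¬a) = {q1, q2, q3, q5}
EG ¬a: greatest fixpoint, start Z0 = {q1, q2, q3, q5}, keep only states in Sat with some successor in Z. Z1 = {q1, q2, q3}; fixed.
Sat(EG ¬a) = {q1, q2, q3}
|Sat(EG ¬a)| = |{q1, q2, q3}| = 3.

3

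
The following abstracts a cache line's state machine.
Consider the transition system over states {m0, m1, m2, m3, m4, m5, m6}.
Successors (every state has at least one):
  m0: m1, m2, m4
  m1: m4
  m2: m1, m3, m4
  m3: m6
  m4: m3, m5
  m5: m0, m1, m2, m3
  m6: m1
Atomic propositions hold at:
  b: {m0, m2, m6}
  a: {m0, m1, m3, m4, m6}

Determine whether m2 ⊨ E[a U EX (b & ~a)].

No

Sat(~a) = {m2, m5}
Sat(b & ~a) = {m2}
Sat(EX (b & ~a)) = {s : some successor in {m2}} = {m0, m5}
E[a U EX (b & ~a)]: least fixpoint, start Z0 = Sat(EX (b & ~a)) = {m0, m5}, add states in Sat(a) with some successor in Z. Z1 = {m0, m4, m5}; Z2 = {m0, m1, m4, m5}; Z3 = {m0, m1, m4, m5, m6}; Z4 = {m0, m1, m3, m4, m5, m6}; fixed.
Sat(E[a U EX (b & ~a)]) = {m0, m1, m3, m4, m5, m6}
m2 ∉ Sat(E[a U EX (b & ~a)]) = {m0, m1, m3, m4, m5, m6}, so the formula does not hold at m2.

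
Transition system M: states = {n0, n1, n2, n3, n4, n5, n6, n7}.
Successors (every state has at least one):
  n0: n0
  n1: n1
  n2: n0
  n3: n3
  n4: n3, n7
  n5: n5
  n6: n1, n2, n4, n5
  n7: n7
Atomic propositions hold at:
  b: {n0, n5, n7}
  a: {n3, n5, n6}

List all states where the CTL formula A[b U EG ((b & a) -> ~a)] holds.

Sat(b & a) = {n5}
Sat(~a) = {n0, n1, n2, n4, n7}
Sat((b & a) -> ~a) = {n0, n1, n2, n3, n4, n6, n7}
EG ((b & a) -> ~a): greatest fixpoint, start Z0 = {n0, n1, n2, n3, n4, n6, n7}, keep only states in Sat with some successor in Z. Already a fixed point.
Sat(EG ((b & a) -> ~a)) = {n0, n1, n2, n3, n4, n6, n7}
A[b U EG ((b & a) -> ~a)]: least fixpoint, start Z0 = Sat(EG ((b & a) -> ~a)) = {n0, n1, n2, n3, n4, n6, n7}, add states in Sat(b) with every successor in Z. Already a fixed point.
Sat(A[b U EG ((b & a) -> ~a)]) = {n0, n1, n2, n3, n4, n6, n7}

{n0, n1, n2, n3, n4, n6, n7}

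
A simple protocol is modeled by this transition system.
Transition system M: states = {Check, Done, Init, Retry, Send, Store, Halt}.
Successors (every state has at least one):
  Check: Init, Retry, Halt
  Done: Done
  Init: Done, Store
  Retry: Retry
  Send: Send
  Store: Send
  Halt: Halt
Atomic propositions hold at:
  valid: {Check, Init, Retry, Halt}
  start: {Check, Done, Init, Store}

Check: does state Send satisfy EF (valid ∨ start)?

Sat(valid ∨ start) = {Check, Done, Init, Retry, Store, Halt}
EF (valid ∨ start): least fixpoint, start Z0 = {Check, Done, Init, Retry, Store, Halt}, add states with some successor in Z. Already a fixed point.
Sat(EF (valid ∨ start)) = {Check, Done, Init, Retry, Store, Halt}
Send ∉ Sat(EF (valid ∨ start)) = {Check, Done, Init, Retry, Store, Halt}, so the formula does not hold at Send.

No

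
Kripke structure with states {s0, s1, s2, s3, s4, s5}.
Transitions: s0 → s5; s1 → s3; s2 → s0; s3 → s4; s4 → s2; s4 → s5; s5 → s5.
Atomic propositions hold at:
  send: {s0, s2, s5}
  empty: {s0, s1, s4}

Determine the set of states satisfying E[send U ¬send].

{s1, s3, s4}

Sat(¬send) = {s1, s3, s4}
E[send U ¬send]: least fixpoint, start Z0 = Sat(¬send) = {s1, s3, s4}, add states in Sat(send) with some successor in Z. Already a fixed point.
Sat(E[send U ¬send]) = {s1, s3, s4}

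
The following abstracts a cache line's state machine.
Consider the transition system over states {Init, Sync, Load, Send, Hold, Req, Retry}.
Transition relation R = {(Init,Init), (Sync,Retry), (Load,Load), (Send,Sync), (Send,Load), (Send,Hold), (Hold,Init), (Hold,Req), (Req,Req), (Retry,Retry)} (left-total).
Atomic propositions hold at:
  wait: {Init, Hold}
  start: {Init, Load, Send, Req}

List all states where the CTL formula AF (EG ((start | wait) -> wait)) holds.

Sat(start | wait) = {Init, Load, Send, Hold, Req}
Sat((start | wait) -> wait) = {Init, Sync, Hold, Retry}
EG ((start | wait) -> wait): greatest fixpoint, start Z0 = {Init, Sync, Hold, Retry}, keep only states in Sat with some successor in Z. Already a fixed point.
Sat(EG ((start | wait) -> wait)) = {Init, Sync, Hold, Retry}
AF (EG ((start | wait) -> wait)): least fixpoint, start Z0 = {Init, Sync, Hold, Retry}, add states with every successor in Z. Already a fixed point.
Sat(AF (EG ((start | wait) -> wait))) = {Init, Sync, Hold, Retry}

{Init, Sync, Hold, Retry}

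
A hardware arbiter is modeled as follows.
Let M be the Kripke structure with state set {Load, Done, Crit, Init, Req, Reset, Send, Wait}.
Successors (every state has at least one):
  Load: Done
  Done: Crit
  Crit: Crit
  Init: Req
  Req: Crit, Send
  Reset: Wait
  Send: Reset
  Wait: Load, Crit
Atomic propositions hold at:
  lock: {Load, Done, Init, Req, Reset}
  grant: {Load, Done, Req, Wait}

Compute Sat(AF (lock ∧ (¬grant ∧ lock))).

{Init, Reset, Send}

Sat(¬grant) = {Crit, Init, Reset, Send}
Sat(¬grant ∧ lock) = {Init, Reset}
Sat(lock ∧ (¬grant ∧ lock)) = {Init, Reset}
AF (lock ∧ (¬grant ∧ lock)): least fixpoint, start Z0 = {Init, Reset}, add states with every successor in Z. Z1 = {Init, Reset, Send}; fixed.
Sat(AF (lock ∧ (¬grant ∧ lock))) = {Init, Reset, Send}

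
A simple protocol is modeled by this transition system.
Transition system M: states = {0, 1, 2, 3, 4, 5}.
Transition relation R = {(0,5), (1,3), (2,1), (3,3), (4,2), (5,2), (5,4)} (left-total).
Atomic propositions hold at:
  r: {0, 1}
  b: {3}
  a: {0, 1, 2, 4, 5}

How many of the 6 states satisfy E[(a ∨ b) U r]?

5

Sat(a ∨ b) = {0, 1, 2, 3, 4, 5}
E[(a ∨ b) U r]: least fixpoint, start Z0 = Sat(r) = {0, 1}, add states in Sat(a ∨ b) with some successor in Z. Z1 = {0, 1, 2}; Z2 = {0, 1, 2, 4, 5}; fixed.
Sat(E[(a ∨ b) U r]) = {0, 1, 2, 4, 5}
|Sat(E[(a ∨ b) U r])| = |{0, 1, 2, 4, 5}| = 5.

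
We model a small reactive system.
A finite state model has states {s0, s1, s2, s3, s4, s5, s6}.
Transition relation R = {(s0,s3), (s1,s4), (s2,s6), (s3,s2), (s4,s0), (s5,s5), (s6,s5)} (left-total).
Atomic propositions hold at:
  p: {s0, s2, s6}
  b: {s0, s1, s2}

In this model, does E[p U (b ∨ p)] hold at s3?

No

Sat(b ∨ p) = {s0, s1, s2, s6}
E[p U (b ∨ p)]: least fixpoint, start Z0 = Sat((b ∨ p)) = {s0, s1, s2, s6}, add states in Sat(p) with some successor in Z. Already a fixed point.
Sat(E[p U (b ∨ p)]) = {s0, s1, s2, s6}
s3 ∉ Sat(E[p U (b ∨ p)]) = {s0, s1, s2, s6}, so the formula does not hold at s3.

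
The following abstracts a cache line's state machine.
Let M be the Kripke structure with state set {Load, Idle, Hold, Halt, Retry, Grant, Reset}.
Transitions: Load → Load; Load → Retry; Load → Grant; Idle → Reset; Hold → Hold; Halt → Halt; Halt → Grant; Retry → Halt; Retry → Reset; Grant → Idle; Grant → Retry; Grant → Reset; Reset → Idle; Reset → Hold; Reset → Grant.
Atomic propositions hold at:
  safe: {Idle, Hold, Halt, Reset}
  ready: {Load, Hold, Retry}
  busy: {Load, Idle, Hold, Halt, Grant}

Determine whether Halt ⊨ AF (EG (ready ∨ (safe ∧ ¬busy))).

Sat(¬busy) = {Retry, Reset}
Sat(safe ∧ ¬busy) = {Reset}
Sat(ready ∨ (safe ∧ ¬busy)) = {Load, Hold, Retry, Reset}
EG (ready ∨ (safe ∧ ¬busy)): greatest fixpoint, start Z0 = {Load, Hold, Retry, Reset}, keep only states in Sat with some successor in Z. Already a fixed point.
Sat(EG (ready ∨ (safe ∧ ¬busy))) = {Load, Hold, Retry, Reset}
AF (EG (ready ∨ (safe ∧ ¬busy))): least fixpoint, start Z0 = {Load, Hold, Retry, Reset}, add states with every successor in Z. Z1 = {Load, Idle, Hold, Retry, Reset}; Z2 = {Load, Idle, Hold, Retry, Grant, Reset}; fixed.
Sat(AF (EG (ready ∨ (safe ∧ ¬busy)))) = {Load, Idle, Hold, Retry, Grant, Reset}
Halt ∉ Sat(AF (EG (ready ∨ (safe ∧ ¬busy)))) = {Load, Idle, Hold, Retry, Grant, Reset}, so the formula does not hold at Halt.

No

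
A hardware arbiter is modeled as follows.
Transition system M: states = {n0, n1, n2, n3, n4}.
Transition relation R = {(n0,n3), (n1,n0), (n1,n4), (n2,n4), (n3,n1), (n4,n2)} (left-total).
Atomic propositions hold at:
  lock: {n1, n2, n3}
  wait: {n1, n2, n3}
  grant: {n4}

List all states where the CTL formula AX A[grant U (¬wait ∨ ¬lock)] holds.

{n1, n2}

Sat(¬wait) = {n0, n4}
Sat(¬lock) = {n0, n4}
Sat(¬wait ∨ ¬lock) = {n0, n4}
A[grant U (¬wait ∨ ¬lock)]: least fixpoint, start Z0 = Sat((¬wait ∨ ¬lock)) = {n0, n4}, add states in Sat(grant) with every successor in Z. Already a fixed point.
Sat(A[grant U (¬wait ∨ ¬lock)]) = {n0, n4}
Sat(AX A[grant U (¬wait ∨ ¬lock)]) = {s : every successor in {n0, n4}} = {n1, n2}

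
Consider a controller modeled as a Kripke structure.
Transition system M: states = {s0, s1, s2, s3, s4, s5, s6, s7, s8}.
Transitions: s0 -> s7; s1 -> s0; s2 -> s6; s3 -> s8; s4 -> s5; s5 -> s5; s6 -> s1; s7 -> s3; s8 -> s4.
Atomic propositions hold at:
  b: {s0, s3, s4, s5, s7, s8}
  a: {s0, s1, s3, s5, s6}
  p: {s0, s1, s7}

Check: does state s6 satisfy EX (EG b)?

EG b: greatest fixpoint, start Z0 = {s0, s3, s4, s5, s7, s8}, keep only states in Sat with some successor in Z. Already a fixed point.
Sat(EG b) = {s0, s3, s4, s5, s7, s8}
Sat(EX (EG b)) = {s : some successor in {s0, s3, s4, s5, s7, s8}} = {s0, s1, s3, s4, s5, s7, s8}
s6 ∉ Sat(EX (EG b)) = {s0, s1, s3, s4, s5, s7, s8}, so the formula does not hold at s6.

No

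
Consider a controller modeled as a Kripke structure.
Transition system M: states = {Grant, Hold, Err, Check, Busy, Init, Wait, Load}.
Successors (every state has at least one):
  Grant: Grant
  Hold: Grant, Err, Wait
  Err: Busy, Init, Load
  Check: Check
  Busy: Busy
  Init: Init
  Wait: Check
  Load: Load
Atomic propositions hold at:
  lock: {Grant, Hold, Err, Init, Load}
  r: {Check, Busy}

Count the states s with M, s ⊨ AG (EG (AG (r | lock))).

Sat(r | lock) = {Grant, Hold, Err, Check, Busy, Init, Load}
AG (r | lock): greatest fixpoint, start Z0 = {Grant, Hold, Err, Check, Busy, Init, Load}, keep only states in Sat with every successor in Z. Z1 = {Grant, Err, Check, Busy, Init, Load}; fixed.
Sat(AG (r | lock)) = {Grant, Err, Check, Busy, Init, Load}
EG (AG (r | lock)): greatest fixpoint, start Z0 = {Grant, Err, Check, Busy, Init, Load}, keep only states in Sat with some successor in Z. Already a fixed point.
Sat(EG (AG (r | lock))) = {Grant, Err, Check, Busy, Init, Load}
AG (EG (AG (r | lock))): greatest fixpoint, start Z0 = {Grant, Err, Check, Busy, Init, Load}, keep only states in Sat with every successor in Z. Already a fixed point.
Sat(AG (EG (AG (r | lock)))) = {Grant, Err, Check, Busy, Init, Load}
|Sat(AG (EG (AG (r | lock))))| = |{Grant, Err, Check, Busy, Init, Load}| = 6.

6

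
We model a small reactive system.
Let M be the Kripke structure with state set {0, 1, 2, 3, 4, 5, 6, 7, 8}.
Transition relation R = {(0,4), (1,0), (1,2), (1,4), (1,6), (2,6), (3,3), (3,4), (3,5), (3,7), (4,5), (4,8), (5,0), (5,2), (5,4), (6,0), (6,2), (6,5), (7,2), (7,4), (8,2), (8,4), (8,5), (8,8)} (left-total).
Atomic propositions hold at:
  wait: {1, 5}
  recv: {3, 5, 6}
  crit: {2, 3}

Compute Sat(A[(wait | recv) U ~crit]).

{0, 1, 4, 5, 6, 7, 8}

Sat(wait | recv) = {1, 3, 5, 6}
Sat(~crit) = {0, 1, 4, 5, 6, 7, 8}
A[(wait | recv) U ~crit]: least fixpoint, start Z0 = Sat(~crit) = {0, 1, 4, 5, 6, 7, 8}, add states in Sat(wait | recv) with every successor in Z. Already a fixed point.
Sat(A[(wait | recv) U ~crit]) = {0, 1, 4, 5, 6, 7, 8}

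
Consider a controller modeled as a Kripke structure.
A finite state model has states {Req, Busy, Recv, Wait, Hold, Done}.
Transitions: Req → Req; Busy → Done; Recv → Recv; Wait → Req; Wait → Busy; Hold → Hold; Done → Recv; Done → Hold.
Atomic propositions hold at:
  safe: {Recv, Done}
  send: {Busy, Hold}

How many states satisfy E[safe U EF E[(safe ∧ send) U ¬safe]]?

5

Sat(safe ∧ send) = ∅
Sat(¬safe) = {Req, Busy, Wait, Hold}
E[(safe ∧ send) U ¬safe]: least fixpoint, start Z0 = Sat(¬safe) = {Req, Busy, Wait, Hold}, add states in Sat(safe ∧ send) with some successor in Z. Already a fixed point.
Sat(E[(safe ∧ send) U ¬safe]) = {Req, Busy, Wait, Hold}
EF E[(safe ∧ send) U ¬safe]: least fixpoint, start Z0 = {Req, Busy, Wait, Hold}, add states with some successor in Z. Z1 = {Req, Busy, Wait, Hold, Done}; fixed.
Sat(EF E[(safe ∧ send) U ¬safe]) = {Req, Busy, Wait, Hold, Done}
E[safe U EF E[(safe ∧ send) U ¬safe]]: least fixpoint, start Z0 = Sat(EF E[(safe ∧ send) U ¬safe]) = {Req, Busy, Wait, Hold, Done}, add states in Sat(safe) with some successor in Z. Already a fixed point.
Sat(E[safe U EF E[(safe ∧ send) U ¬safe]]) = {Req, Busy, Wait, Hold, Done}
|Sat(E[safe U EF E[(safe ∧ send) U ¬safe]])| = |{Req, Busy, Wait, Hold, Done}| = 5.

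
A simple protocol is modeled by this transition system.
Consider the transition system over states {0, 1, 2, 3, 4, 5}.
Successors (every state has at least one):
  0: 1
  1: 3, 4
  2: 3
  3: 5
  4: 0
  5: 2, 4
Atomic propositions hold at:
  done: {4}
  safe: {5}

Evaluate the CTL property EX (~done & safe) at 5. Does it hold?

No

Sat(~done) = {0, 1, 2, 3, 5}
Sat(~done & safe) = {5}
Sat(EX (~done & safe)) = {s : some successor in {5}} = {3}
5 ∉ Sat(EX (~done & safe)) = {3}, so the formula does not hold at 5.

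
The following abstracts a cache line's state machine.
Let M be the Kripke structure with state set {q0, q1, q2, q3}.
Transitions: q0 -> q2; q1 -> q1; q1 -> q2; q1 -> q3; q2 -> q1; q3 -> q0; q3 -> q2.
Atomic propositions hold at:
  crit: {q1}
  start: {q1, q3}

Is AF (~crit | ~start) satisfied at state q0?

Yes

Sat(~crit) = {q0, q2, q3}
Sat(~start) = {q0, q2}
Sat(~crit | ~start) = {q0, q2, q3}
AF (~crit | ~start): least fixpoint, start Z0 = {q0, q2, q3}, add states with every successor in Z. Already a fixed point.
Sat(AF (~crit | ~start)) = {q0, q2, q3}
q0 ∈ Sat(AF (~crit | ~start)) = {q0, q2, q3}, so the formula holds at q0.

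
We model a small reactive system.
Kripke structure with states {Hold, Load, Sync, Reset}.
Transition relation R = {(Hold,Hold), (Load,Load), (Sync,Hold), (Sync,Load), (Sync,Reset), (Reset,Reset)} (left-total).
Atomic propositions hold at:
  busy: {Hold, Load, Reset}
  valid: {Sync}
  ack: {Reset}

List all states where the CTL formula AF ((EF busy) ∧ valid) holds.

EF busy: least fixpoint, start Z0 = {Hold, Load, Reset}, add states with some successor in Z. Z1 = {Hold, Load, Sync, Reset}; fixed.
Sat(EF busy) = {Hold, Load, Sync, Reset}
Sat((EF busy) ∧ valid) = {Sync}
AF ((EF busy) ∧ valid): least fixpoint, start Z0 = {Sync}, add states with every successor in Z. Already a fixed point.
Sat(AF ((EF busy) ∧ valid)) = {Sync}

{Sync}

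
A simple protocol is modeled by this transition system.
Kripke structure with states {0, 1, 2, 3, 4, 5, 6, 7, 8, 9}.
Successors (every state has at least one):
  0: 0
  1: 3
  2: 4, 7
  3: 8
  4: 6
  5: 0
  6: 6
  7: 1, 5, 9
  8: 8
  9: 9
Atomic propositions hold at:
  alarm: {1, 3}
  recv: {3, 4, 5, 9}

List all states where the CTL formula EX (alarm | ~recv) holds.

Sat(~recv) = {0, 1, 2, 6, 7, 8}
Sat(alarm | ~recv) = {0, 1, 2, 3, 6, 7, 8}
Sat(EX (alarm | ~recv)) = {s : some successor in {0, 1, 2, 3, 6, 7, 8}} = {0, 1, 2, 3, 4, 5, 6, 7, 8}

{0, 1, 2, 3, 4, 5, 6, 7, 8}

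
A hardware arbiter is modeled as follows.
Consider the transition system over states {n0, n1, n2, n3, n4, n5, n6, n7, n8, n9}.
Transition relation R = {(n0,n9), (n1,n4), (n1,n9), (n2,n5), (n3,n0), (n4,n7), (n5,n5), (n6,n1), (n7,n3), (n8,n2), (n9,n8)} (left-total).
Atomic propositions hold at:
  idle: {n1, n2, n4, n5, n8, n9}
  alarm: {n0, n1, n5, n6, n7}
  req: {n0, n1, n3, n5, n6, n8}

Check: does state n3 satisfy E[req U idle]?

Yes

E[req U idle]: least fixpoint, start Z0 = Sat(idle) = {n1, n2, n4, n5, n8, n9}, add states in Sat(req) with some successor in Z. Z1 = {n0, n1, n2, n4, n5, n6, n8, n9}; Z2 = {n0, n1, n2, n3, n4, n5, n6, n8, n9}; fixed.
Sat(E[req U idle]) = {n0, n1, n2, n3, n4, n5, n6, n8, n9}
n3 ∈ Sat(E[req U idle]) = {n0, n1, n2, n3, n4, n5, n6, n8, n9}, so the formula holds at n3.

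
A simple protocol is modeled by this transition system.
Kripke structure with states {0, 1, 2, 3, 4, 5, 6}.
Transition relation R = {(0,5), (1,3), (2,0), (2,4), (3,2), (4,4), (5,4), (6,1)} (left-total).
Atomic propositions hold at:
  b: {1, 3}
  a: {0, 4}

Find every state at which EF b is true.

EF b: least fixpoint, start Z0 = {1, 3}, add states with some successor in Z. Z1 = {1, 3, 6}; fixed.
Sat(EF b) = {1, 3, 6}

{1, 3, 6}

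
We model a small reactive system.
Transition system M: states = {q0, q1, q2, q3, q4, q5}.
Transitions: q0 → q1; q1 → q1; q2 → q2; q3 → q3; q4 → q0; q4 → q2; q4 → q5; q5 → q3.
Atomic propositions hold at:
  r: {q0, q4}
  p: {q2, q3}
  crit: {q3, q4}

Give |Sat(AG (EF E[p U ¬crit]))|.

Sat(¬crit) = {q0, q1, q2, q5}
E[p U ¬crit]: least fixpoint, start Z0 = Sat(¬crit) = {q0, q1, q2, q5}, add states in Sat(p) with some successor in Z. Already a fixed point.
Sat(E[p U ¬crit]) = {q0, q1, q2, q5}
EF E[p U ¬crit]: least fixpoint, start Z0 = {q0, q1, q2, q5}, add states with some successor in Z. Z1 = {q0, q1, q2, q4, q5}; fixed.
Sat(EF E[p U ¬crit]) = {q0, q1, q2, q4, q5}
AG (EF E[p U ¬crit]): greatest fixpoint, start Z0 = {q0, q1, q2, q4, q5}, keep only states in Sat with every successor in Z. Z1 = {q0, q1, q2, q4}; Z2 = {q0, q1, q2}; fixed.
Sat(AG (EF E[p U ¬crit])) = {q0, q1, q2}
|Sat(AG (EF E[p U ¬crit]))| = |{q0, q1, q2}| = 3.

3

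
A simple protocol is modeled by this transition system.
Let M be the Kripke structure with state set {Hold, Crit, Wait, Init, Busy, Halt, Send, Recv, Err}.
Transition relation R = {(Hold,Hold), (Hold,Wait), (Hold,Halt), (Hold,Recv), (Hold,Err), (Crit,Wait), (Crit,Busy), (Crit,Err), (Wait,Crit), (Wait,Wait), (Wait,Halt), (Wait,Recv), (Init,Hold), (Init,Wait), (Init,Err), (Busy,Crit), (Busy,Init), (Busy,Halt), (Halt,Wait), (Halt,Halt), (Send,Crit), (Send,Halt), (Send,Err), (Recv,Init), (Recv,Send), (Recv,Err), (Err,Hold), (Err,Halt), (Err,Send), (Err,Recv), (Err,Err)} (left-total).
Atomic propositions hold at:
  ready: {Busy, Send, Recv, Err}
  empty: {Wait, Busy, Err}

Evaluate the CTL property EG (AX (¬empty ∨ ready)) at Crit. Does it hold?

Sat(¬empty) = {Hold, Crit, Init, Halt, Send, Recv}
Sat(¬empty ∨ ready) = {Hold, Crit, Init, Busy, Halt, Send, Recv, Err}
Sat(AX (¬empty ∨ ready)) = {s : every successor in {Hold, Crit, Init, Busy, Halt, Send, Recv, Err}} = {Busy, Send, Recv, Err}
EG (AX (¬empty ∨ ready)): greatest fixpoint, start Z0 = {Busy, Send, Recv, Err}, keep only states in Sat with some successor in Z. Z1 = {Send, Recv, Err}; fixed.
Sat(EG (AX (¬empty ∨ ready))) = {Send, Recv, Err}
Crit ∉ Sat(EG (AX (¬empty ∨ ready))) = {Send, Recv, Err}, so the formula does not hold at Crit.

No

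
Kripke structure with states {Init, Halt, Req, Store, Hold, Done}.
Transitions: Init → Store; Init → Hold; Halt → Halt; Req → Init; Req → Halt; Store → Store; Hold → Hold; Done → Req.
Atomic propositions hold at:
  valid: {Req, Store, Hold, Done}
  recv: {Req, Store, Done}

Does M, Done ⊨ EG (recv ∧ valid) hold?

Sat(recv ∧ valid) = {Req, Store, Done}
EG (recv ∧ valid): greatest fixpoint, start Z0 = {Req, Store, Done}, keep only states in Sat with some successor in Z. Z1 = {Store, Done}; Z2 = {Store}; fixed.
Sat(EG (recv ∧ valid)) = {Store}
Done ∉ Sat(EG (recv ∧ valid)) = {Store}, so the formula does not hold at Done.

No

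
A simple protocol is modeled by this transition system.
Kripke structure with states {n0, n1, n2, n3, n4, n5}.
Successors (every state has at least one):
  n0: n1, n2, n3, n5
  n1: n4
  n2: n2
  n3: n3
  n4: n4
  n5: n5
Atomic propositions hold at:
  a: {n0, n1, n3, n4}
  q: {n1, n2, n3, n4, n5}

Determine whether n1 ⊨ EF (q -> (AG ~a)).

No

Sat(~a) = {n2, n5}
AG ~a: greatest fixpoint, start Z0 = {n2, n5}, keep only states in Sat with every successor in Z. Already a fixed point.
Sat(AG ~a) = {n2, n5}
Sat(q -> (AG ~a)) = {n0, n2, n5}
EF (q -> (AG ~a)): least fixpoint, start Z0 = {n0, n2, n5}, add states with some successor in Z. Already a fixed point.
Sat(EF (q -> (AG ~a))) = {n0, n2, n5}
n1 ∉ Sat(EF (q -> (AG ~a))) = {n0, n2, n5}, so the formula does not hold at n1.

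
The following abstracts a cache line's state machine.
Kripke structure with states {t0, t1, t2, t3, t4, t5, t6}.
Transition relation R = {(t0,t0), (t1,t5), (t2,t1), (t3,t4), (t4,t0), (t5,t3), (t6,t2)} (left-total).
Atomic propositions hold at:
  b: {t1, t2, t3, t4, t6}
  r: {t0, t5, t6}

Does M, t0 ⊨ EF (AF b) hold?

No

AF b: least fixpoint, start Z0 = {t1, t2, t3, t4, t6}, add states with every successor in Z. Z1 = {t1, t2, t3, t4, t5, t6}; fixed.
Sat(AF b) = {t1, t2, t3, t4, t5, t6}
EF (AF b): least fixpoint, start Z0 = {t1, t2, t3, t4, t5, t6}, add states with some successor in Z. Already a fixed point.
Sat(EF (AF b)) = {t1, t2, t3, t4, t5, t6}
t0 ∉ Sat(EF (AF b)) = {t1, t2, t3, t4, t5, t6}, so the formula does not hold at t0.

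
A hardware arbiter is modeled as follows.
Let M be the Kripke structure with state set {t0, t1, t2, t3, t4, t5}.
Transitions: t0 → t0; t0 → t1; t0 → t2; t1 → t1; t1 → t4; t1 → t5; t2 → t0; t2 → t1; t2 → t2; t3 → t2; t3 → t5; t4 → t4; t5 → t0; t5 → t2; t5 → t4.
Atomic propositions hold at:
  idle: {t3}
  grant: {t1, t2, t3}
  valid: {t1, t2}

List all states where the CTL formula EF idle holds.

{t3}

EF idle: least fixpoint, start Z0 = {t3}, add states with some successor in Z. Already a fixed point.
Sat(EF idle) = {t3}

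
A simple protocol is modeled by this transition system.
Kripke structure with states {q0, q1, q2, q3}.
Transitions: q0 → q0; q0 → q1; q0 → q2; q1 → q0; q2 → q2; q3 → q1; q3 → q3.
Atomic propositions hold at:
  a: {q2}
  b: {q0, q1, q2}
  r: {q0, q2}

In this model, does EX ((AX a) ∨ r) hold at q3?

Sat(AX a) = {s : every successor in {q2}} = {q2}
Sat((AX a) ∨ r) = {q0, q2}
Sat(EX ((AX a) ∨ r)) = {s : some successor in {q0, q2}} = {q0, q1, q2}
q3 ∉ Sat(EX ((AX a) ∨ r)) = {q0, q1, q2}, so the formula does not hold at q3.

No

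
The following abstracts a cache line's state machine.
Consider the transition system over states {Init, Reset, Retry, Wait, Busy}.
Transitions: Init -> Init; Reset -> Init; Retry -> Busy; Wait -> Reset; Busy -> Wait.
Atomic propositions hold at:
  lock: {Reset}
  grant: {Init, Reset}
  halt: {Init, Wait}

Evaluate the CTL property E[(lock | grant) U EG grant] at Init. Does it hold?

Sat(lock | grant) = {Init, Reset}
EG grant: greatest fixpoint, start Z0 = {Init, Reset}, keep only states in Sat with some successor in Z. Already a fixed point.
Sat(EG grant) = {Init, Reset}
E[(lock | grant) U EG grant]: least fixpoint, start Z0 = Sat(EG grant) = {Init, Reset}, add states in Sat(lock | grant) with some successor in Z. Already a fixed point.
Sat(E[(lock | grant) U EG grant]) = {Init, Reset}
Init ∈ Sat(E[(lock | grant) U EG grant]) = {Init, Reset}, so the formula holds at Init.

Yes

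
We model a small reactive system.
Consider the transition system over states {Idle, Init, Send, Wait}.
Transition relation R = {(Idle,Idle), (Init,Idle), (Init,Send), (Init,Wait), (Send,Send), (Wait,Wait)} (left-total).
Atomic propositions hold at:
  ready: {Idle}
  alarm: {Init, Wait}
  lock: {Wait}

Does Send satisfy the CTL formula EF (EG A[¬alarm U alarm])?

No

Sat(¬alarm) = {Idle, Send}
A[¬alarm U alarm]: least fixpoint, start Z0 = Sat(alarm) = {Init, Wait}, add states in Sat(¬alarm) with every successor in Z. Already a fixed point.
Sat(A[¬alarm U alarm]) = {Init, Wait}
EG A[¬alarm U alarm]: greatest fixpoint, start Z0 = {Init, Wait}, keep only states in Sat with some successor in Z. Already a fixed point.
Sat(EG A[¬alarm U alarm]) = {Init, Wait}
EF (EG A[¬alarm U alarm]): least fixpoint, start Z0 = {Init, Wait}, add states with some successor in Z. Already a fixed point.
Sat(EF (EG A[¬alarm U alarm])) = {Init, Wait}
Send ∉ Sat(EF (EG A[¬alarm U alarm])) = {Init, Wait}, so the formula does not hold at Send.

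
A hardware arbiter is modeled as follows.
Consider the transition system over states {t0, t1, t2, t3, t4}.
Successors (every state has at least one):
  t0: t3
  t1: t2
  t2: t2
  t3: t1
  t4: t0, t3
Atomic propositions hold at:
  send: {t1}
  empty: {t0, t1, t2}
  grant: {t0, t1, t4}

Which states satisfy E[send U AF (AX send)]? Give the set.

Sat(AX send) = {s : every successor in {t1}} = {t3}
AF (AX send): least fixpoint, start Z0 = {t3}, add states with every successor in Z. Z1 = {t0, t3}; Z2 = {t0, t3, t4}; fixed.
Sat(AF (AX send)) = {t0, t3, t4}
E[send U AF (AX send)]: least fixpoint, start Z0 = Sat(AF (AX send)) = {t0, t3, t4}, add states in Sat(send) with some successor in Z. Already a fixed point.
Sat(E[send U AF (AX send)]) = {t0, t3, t4}

{t0, t3, t4}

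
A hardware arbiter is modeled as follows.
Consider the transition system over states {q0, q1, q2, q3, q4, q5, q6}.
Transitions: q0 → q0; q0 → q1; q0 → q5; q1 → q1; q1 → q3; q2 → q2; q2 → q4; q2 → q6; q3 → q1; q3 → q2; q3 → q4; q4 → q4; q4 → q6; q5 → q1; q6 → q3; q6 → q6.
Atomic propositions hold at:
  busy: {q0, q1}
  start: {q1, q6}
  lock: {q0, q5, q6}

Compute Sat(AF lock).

AF lock: least fixpoint, start Z0 = {q0, q5, q6}, add states with every successor in Z. Already a fixed point.
Sat(AF lock) = {q0, q5, q6}

{q0, q5, q6}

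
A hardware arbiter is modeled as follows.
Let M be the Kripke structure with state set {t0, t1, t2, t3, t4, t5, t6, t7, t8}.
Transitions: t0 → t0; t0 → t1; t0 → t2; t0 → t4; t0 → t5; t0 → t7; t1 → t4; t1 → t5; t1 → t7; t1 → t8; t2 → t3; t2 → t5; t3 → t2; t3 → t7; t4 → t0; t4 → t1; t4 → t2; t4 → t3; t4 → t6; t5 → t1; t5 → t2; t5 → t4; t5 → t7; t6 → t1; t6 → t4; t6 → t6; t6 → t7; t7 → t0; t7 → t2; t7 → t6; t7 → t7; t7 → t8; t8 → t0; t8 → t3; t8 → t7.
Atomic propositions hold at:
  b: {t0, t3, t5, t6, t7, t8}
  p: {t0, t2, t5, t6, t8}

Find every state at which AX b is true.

Sat(AX b) = {s : every successor in {t0, t3, t5, t6, t7, t8}} = {t2, t8}

{t2, t8}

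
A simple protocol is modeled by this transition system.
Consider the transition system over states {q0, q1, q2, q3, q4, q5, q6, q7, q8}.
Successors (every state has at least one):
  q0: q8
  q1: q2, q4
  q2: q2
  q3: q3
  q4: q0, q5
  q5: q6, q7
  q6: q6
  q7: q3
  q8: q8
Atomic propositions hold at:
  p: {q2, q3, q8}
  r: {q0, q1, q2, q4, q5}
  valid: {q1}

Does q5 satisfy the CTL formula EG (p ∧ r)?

Sat(p ∧ r) = {q2}
EG (p ∧ r): greatest fixpoint, start Z0 = {q2}, keep only states in Sat with some successor in Z. Already a fixed point.
Sat(EG (p ∧ r)) = {q2}
q5 ∉ Sat(EG (p ∧ r)) = {q2}, so the formula does not hold at q5.

No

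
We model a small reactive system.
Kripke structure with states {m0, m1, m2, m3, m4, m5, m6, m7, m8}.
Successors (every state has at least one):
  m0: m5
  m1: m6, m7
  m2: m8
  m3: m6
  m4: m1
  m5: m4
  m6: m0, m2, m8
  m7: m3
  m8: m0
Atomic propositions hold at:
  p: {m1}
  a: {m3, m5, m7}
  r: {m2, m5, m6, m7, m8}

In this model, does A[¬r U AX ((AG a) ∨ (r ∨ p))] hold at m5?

Sat(¬r) = {m0, m1, m3, m4}
AG a: greatest fixpoint, start Z0 = {m3, m5, m7}, keep only states in Sat with every successor in Z. Z1 = {m7}; Z2 = ∅; fixed.
Sat(AG a) = ∅
Sat(r ∨ p) = {m1, m2, m5, m6, m7, m8}
Sat((AG a) ∨ (r ∨ p)) = {m1, m2, m5, m6, m7, m8}
Sat(AX ((AG a) ∨ (r ∨ p))) = {s : every successor in {m1, m2, m5, m6, m7, m8}} = {m0, m1, m2, m3, m4}
A[¬r U AX ((AG a) ∨ (r ∨ p))]: least fixpoint, start Z0 = Sat(AX ((AG a) ∨ (r ∨ p))) = {m0, m1, m2, m3, m4}, add states in Sat(¬r) with every successor in Z. Already a fixed point.
Sat(A[¬r U AX ((AG a) ∨ (r ∨ p))]) = {m0, m1, m2, m3, m4}
m5 ∉ Sat(A[¬r U AX ((AG a) ∨ (r ∨ p))]) = {m0, m1, m2, m3, m4}, so the formula does not hold at m5.

No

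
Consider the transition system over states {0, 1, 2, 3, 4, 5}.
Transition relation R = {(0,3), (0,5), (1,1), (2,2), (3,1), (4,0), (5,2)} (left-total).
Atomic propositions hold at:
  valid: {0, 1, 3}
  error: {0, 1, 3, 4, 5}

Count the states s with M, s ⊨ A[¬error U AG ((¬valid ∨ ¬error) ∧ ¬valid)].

Sat(¬error) = {2}
Sat(¬valid) = {2, 4, 5}
Sat(¬valid ∨ ¬error) = {2, 4, 5}
Sat((¬valid ∨ ¬error) ∧ ¬valid) = {2, 4, 5}
AG ((¬valid ∨ ¬error) ∧ ¬valid): greatest fixpoint, start Z0 = {2, 4, 5}, keep only states in Sat with every successor in Z. Z1 = {2, 5}; fixed.
Sat(AG ((¬valid ∨ ¬error) ∧ ¬valid)) = {2, 5}
A[¬error U AG ((¬valid ∨ ¬error) ∧ ¬valid)]: least fixpoint, start Z0 = Sat(AG ((¬valid ∨ ¬error) ∧ ¬valid)) = {2, 5}, add states in Sat(¬error) with every successor in Z. Already a fixed point.
Sat(A[¬error U AG ((¬valid ∨ ¬error) ∧ ¬valid)]) = {2, 5}
|Sat(A[¬error U AG ((¬valid ∨ ¬error) ∧ ¬valid)])| = |{2, 5}| = 2.

2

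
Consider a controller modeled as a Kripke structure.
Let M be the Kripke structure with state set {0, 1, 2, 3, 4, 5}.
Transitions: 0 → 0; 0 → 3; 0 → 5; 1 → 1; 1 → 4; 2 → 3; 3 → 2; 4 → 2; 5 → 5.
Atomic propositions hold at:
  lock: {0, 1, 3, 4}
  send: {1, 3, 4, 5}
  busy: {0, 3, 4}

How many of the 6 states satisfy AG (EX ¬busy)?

1

Sat(¬busy) = {1, 2, 5}
Sat(EX ¬busy) = {s : some successor in {1, 2, 5}} = {0, 1, 3, 4, 5}
AG (EX ¬busy): greatest fixpoint, start Z0 = {0, 1, 3, 4, 5}, keep only states in Sat with every successor in Z. Z1 = {0, 1, 5}; Z2 = {5}; fixed.
Sat(AG (EX ¬busy)) = {5}
|Sat(AG (EX ¬busy))| = |{5}| = 1.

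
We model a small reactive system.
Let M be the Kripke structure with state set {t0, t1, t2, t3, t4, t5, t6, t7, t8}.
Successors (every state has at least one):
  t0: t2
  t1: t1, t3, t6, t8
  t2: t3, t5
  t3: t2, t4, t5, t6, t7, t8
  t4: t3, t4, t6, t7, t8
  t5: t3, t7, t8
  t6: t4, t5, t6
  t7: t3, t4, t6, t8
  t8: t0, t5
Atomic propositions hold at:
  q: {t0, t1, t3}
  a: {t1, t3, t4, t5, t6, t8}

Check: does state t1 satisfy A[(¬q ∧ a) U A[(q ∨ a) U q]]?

Yes

Sat(¬q) = {t2, t4, t5, t6, t7, t8}
Sat(¬q ∧ a) = {t4, t5, t6, t8}
Sat(q ∨ a) = {t0, t1, t3, t4, t5, t6, t8}
A[(q ∨ a) U q]: least fixpoint, start Z0 = Sat(q) = {t0, t1, t3}, add states in Sat(q ∨ a) with every successor in Z. Already a fixed point.
Sat(A[(q ∨ a) U q]) = {t0, t1, t3}
A[(¬q ∧ a) U A[(q ∨ a) U q]]: least fixpoint, start Z0 = Sat(A[(q ∨ a) U q]) = {t0, t1, t3}, add states in Sat(¬q ∧ a) with every successor in Z. Already a fixed point.
Sat(A[(¬q ∧ a) U A[(q ∨ a) U q]]) = {t0, t1, t3}
t1 ∈ Sat(A[(¬q ∧ a) U A[(q ∨ a) U q]]) = {t0, t1, t3}, so the formula holds at t1.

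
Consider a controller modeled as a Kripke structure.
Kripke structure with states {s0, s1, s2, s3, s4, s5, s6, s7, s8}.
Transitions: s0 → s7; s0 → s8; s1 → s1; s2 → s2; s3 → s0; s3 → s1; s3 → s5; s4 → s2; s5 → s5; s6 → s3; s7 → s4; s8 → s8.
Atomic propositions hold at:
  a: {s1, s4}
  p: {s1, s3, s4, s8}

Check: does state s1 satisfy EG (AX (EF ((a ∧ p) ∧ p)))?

Sat(a ∧ p) = {s1, s4}
Sat((a ∧ p) ∧ p) = {s1, s4}
EF ((a ∧ p) ∧ p): least fixpoint, start Z0 = {s1, s4}, add states with some successor in Z. Z1 = {s1, s3, s4, s7}; Z2 = {s0, s1, s3, s4, s6, s7}; fixed.
Sat(EF ((a ∧ p) ∧ p)) = {s0, s1, s3, s4, s6, s7}
Sat(AX (EF ((a ∧ p) ∧ p))) = {s : every successor in {s0, s1, s3, s4, s6, s7}} = {s1, s6, s7}
EG (AX (EF ((a ∧ p) ∧ p))): greatest fixpoint, start Z0 = {s1, s6, s7}, keep only states in Sat with some successor in Z. Z1 = {s1}; fixed.
Sat(EG (AX (EF ((a ∧ p) ∧ p)))) = {s1}
s1 ∈ Sat(EG (AX (EF ((a ∧ p) ∧ p)))) = {s1}, so the formula holds at s1.

Yes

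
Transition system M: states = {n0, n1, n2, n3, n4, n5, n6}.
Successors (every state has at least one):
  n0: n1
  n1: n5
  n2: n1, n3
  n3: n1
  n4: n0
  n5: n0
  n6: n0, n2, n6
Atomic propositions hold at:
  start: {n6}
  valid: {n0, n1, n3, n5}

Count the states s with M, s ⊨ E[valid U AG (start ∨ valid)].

4

Sat(start ∨ valid) = {n0, n1, n3, n5, n6}
AG (start ∨ valid): greatest fixpoint, start Z0 = {n0, n1, n3, n5, n6}, keep only states in Sat with every successor in Z. Z1 = {n0, n1, n3, n5}; fixed.
Sat(AG (start ∨ valid)) = {n0, n1, n3, n5}
E[valid U AG (start ∨ valid)]: least fixpoint, start Z0 = Sat(AG (start ∨ valid)) = {n0, n1, n3, n5}, add states in Sat(valid) with some successor in Z. Already a fixed point.
Sat(E[valid U AG (start ∨ valid)]) = {n0, n1, n3, n5}
|Sat(E[valid U AG (start ∨ valid)])| = |{n0, n1, n3, n5}| = 4.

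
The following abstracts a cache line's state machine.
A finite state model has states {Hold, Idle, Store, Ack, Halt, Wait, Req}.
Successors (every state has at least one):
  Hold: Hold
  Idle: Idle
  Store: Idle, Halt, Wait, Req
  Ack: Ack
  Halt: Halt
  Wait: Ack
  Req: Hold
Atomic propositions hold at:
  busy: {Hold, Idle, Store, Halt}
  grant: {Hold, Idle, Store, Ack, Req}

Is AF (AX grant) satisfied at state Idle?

Yes

Sat(AX grant) = {s : every successor in {Hold, Idle, Store, Ack, Req}} = {Hold, Idle, Ack, Wait, Req}
AF (AX grant): least fixpoint, start Z0 = {Hold, Idle, Ack, Wait, Req}, add states with every successor in Z. Already a fixed point.
Sat(AF (AX grant)) = {Hold, Idle, Ack, Wait, Req}
Idle ∈ Sat(AF (AX grant)) = {Hold, Idle, Ack, Wait, Req}, so the formula holds at Idle.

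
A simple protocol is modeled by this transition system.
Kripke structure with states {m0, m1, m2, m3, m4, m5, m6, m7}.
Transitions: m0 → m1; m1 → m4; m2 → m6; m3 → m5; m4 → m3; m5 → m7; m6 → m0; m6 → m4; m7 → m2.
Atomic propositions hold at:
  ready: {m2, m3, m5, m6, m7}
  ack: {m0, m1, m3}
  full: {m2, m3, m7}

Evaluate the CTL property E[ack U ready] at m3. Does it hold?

E[ack U ready]: least fixpoint, start Z0 = Sat(ready) = {m2, m3, m5, m6, m7}, add states in Sat(ack) with some successor in Z. Already a fixed point.
Sat(E[ack U ready]) = {m2, m3, m5, m6, m7}
m3 ∈ Sat(E[ack U ready]) = {m2, m3, m5, m6, m7}, so the formula holds at m3.

Yes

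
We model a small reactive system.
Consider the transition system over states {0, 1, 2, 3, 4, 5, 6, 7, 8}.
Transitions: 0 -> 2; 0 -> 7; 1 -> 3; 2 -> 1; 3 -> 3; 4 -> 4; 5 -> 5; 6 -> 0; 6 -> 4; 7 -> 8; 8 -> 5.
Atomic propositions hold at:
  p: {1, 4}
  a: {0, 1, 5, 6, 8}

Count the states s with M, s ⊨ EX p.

3

Sat(EX p) = {s : some successor in {1, 4}} = {2, 4, 6}
|Sat(EX p)| = |{2, 4, 6}| = 3.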